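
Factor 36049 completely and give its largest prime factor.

59

36049 = 13 · 2773
2773 = 47 · 59
59 is prime.
So 36049 = 13 · 47 · 59; the largest prime factor is 59.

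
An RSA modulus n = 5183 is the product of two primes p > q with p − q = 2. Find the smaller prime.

71

Since p = q + 2, we have 5183 = q(q + 2), so q² + 2q − 5183 = 0.
Discriminant: 2² + 4·5183 = 4 + 20732 = 20736; √20736 = 144.
q = (−2 + 144)/2 = 71, and p = q + 2 = 73.
Check: 71 · 73 = 5183.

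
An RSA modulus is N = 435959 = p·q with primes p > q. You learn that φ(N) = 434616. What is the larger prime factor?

φ(n) = (p−1)(q−1) = n − (p+q) + 1, so p + q = 435959 − 434616 + 1 = 1344.
p and q are the roots of t² − 1344t + 435959 = 0.
Discriminant: 1344² − 4·435959 = 1806336 − 1743836 = 62500; √62500 = 250.
q = (1344 − 250)/2 = 547, p = (1344 + 250)/2 = 797.
Check: 547 · 797 = 435959.

797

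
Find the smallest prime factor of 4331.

4331 is odd.
Digit sum 11, not divisible by 3.
Ends in 1: not divisible by 5.
7: 4331 = 7·618 + 5
11: 4331 = 11·393 + 8
13: 4331 = 13·333 + 2
17: 4331 = 17·254 + 13
19: 4331 = 19·227 + 18
23: 4331 = 23·188 + 7
29: 4331 = 29·149 + 10
31: 4331 = 31·139 + 22
37: 4331 = 37·117 + 2
41: 4331 = 41·105 + 26
43: 4331 = 43·100 + 31
47: 4331 = 47·92 + 7
53: 4331 = 53·81 + 38
59: 4331 = 59·73 + 24
61: 4331 = 61·71

61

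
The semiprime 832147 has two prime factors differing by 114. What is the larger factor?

971

Since p = q + 114, we have 832147 = q(q + 114), so q² + 114q − 832147 = 0.
Discriminant: 114² + 4·832147 = 12996 + 3328588 = 3341584; √3341584 = 1828.
q = (−114 + 1828)/2 = 857, and p = q + 114 = 971.
Check: 857 · 971 = 832147.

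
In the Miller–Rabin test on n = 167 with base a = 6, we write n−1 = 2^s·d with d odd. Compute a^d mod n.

167 − 1 = 166 = 2^1 · 83, so d = 83.
6^1 ≡ 6 (mod 167)
6^2 ≡ 6^2 = 36 ≡ 36 (mod 167)
6^4 ≡ 36^2 = 1296 ≡ 127 (mod 167)
6^8 ≡ 127^2 = 16129 ≡ 97 (mod 167)
6^16 ≡ 97^2 = 9409 ≡ 57 (mod 167)
6^32 ≡ 57^2 = 3249 ≡ 76 (mod 167)
6^64 ≡ 76^2 = 5776 ≡ 98 (mod 167)
83 = 64 + 16 + 2 + 1 in binary powers of 2.
So 6^83 ≡ 98 · 57 · 36 · 6 ≡ 1 (mod 167).
Since 6^d ≡ 1 (mod 167), base 6 does not prove 167 composite.

1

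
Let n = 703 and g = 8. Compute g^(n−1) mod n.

8^1 ≡ 8 (mod 703)
8^2 ≡ 8^2 = 64 ≡ 64 (mod 703)
8^4 ≡ 64^2 = 4096 ≡ 581 (mod 703)
8^8 ≡ 581^2 = 337561 ≡ 121 (mod 703)
8^16 ≡ 121^2 = 14641 ≡ 581 (mod 703)
8^32 ≡ 581^2 = 337561 ≡ 121 (mod 703)
8^64 ≡ 121^2 = 14641 ≡ 581 (mod 703)
8^128 ≡ 581^2 = 337561 ≡ 121 (mod 703)
8^256 ≡ 121^2 = 14641 ≡ 581 (mod 703)
8^512 ≡ 581^2 = 337561 ≡ 121 (mod 703)
702 = 512 + 128 + 32 + 16 + 8 + 4 + 2 in binary powers of 2.
So 8^702 ≡ 121 · 121 · 121 · 581 · 121 · 581 · 64 ≡ 628 (mod 703).
Since 628 ≠ 1, base 8 is a Fermat witness: 703 is composite.

628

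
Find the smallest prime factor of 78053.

78053 is odd.
Digit sum 23, not divisible by 3.
Ends in 3: not divisible by 5.
7: 78053 = 7·11150 + 3
11: 78053 = 11·7095 + 8
13: 78053 = 13·6004 + 1
17: 78053 = 17·4591 + 6
19: 78053 = 19·4108 + 1
23: 78053 = 23·3393 + 14
29: 78053 = 29·2691 + 14
31: 78053 = 31·2517 + 26
37: 78053 = 37·2109 + 20
41: 78053 = 41·1903 + 30
43: 78053 = 43·1815 + 8
47: 78053 = 47·1660 + 33
53: 78053 = 53·1472 + 37
59: 78053 = 59·1322 + 55
61: 78053 = 61·1279 + 34
67: 78053 = 67·1164 + 65
71: 78053 = 71·1099 + 24
73: 78053 = 73·1069 + 16
79: 78053 = 79·988 + 1
83: 78053 = 83·940 + 33
89: 78053 = 89·877

89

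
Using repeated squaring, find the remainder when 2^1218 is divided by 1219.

2^1 ≡ 2 (mod 1219)
2^2 ≡ 2^2 = 4 ≡ 4 (mod 1219)
2^4 ≡ 4^2 = 16 ≡ 16 (mod 1219)
2^8 ≡ 16^2 = 256 ≡ 256 (mod 1219)
2^16 ≡ 256^2 = 65536 ≡ 929 (mod 1219)
2^32 ≡ 929^2 = 863041 ≡ 1208 (mod 1219)
2^64 ≡ 1208^2 = 1459264 ≡ 121 (mod 1219)
2^128 ≡ 121^2 = 14641 ≡ 13 (mod 1219)
2^256 ≡ 13^2 = 169 ≡ 169 (mod 1219)
2^512 ≡ 169^2 = 28561 ≡ 524 (mod 1219)
2^1024 ≡ 524^2 = 274576 ≡ 301 (mod 1219)
1218 = 1024 + 128 + 64 + 2 in binary powers of 2.
So 2^1218 ≡ 301 · 13 · 121 · 4 ≡ 785 (mod 1219).
Since 785 ≠ 1, base 2 is a Fermat witness: 1219 is composite.

785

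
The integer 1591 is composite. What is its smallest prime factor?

1591 is odd.
Digit sum 16, not divisible by 3.
Ends in 1: not divisible by 5.
7: 1591 = 7·227 + 2
11: 1591 = 11·144 + 7
13: 1591 = 13·122 + 5
17: 1591 = 17·93 + 10
19: 1591 = 19·83 + 14
23: 1591 = 23·69 + 4
29: 1591 = 29·54 + 25
31: 1591 = 31·51 + 10
37: 1591 = 37·43

37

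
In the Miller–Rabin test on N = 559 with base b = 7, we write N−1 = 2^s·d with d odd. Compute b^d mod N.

559 − 1 = 558 = 2^1 · 279, so d = 279.
7^1 ≡ 7 (mod 559)
7^2 ≡ 7^2 = 49 ≡ 49 (mod 559)
7^4 ≡ 49^2 = 2401 ≡ 165 (mod 559)
7^8 ≡ 165^2 = 27225 ≡ 393 (mod 559)
7^16 ≡ 393^2 = 154449 ≡ 165 (mod 559)
7^32 ≡ 165^2 = 27225 ≡ 393 (mod 559)
7^64 ≡ 393^2 = 154449 ≡ 165 (mod 559)
7^128 ≡ 165^2 = 27225 ≡ 393 (mod 559)
7^256 ≡ 393^2 = 154449 ≡ 165 (mod 559)
279 = 256 + 16 + 4 + 2 + 1 in binary powers of 2.
So 7^279 ≡ 165 · 165 · 165 · 49 · 7 ≡ 343 (mod 559).
Squaring chain: 343; never reaches −1, so base 7 is a Miller–Rabin witness that 559 is composite.

343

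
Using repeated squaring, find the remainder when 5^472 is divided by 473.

5^1 ≡ 5 (mod 473)
5^2 ≡ 5^2 = 25 ≡ 25 (mod 473)
5^4 ≡ 25^2 = 625 ≡ 152 (mod 473)
5^8 ≡ 152^2 = 23104 ≡ 400 (mod 473)
5^16 ≡ 400^2 = 160000 ≡ 126 (mod 473)
5^32 ≡ 126^2 = 15876 ≡ 267 (mod 473)
5^64 ≡ 267^2 = 71289 ≡ 339 (mod 473)
5^128 ≡ 339^2 = 114921 ≡ 455 (mod 473)
5^256 ≡ 455^2 = 207025 ≡ 324 (mod 473)
472 = 256 + 128 + 64 + 16 + 8 in binary powers of 2.
So 5^472 ≡ 324 · 455 · 339 · 126 · 400 ≡ 454 (mod 473).
Since 454 ≠ 1, base 5 is a Fermat witness: 473 is composite.

454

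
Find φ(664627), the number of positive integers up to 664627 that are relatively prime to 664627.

638664

Factor: 664627 = 47 · 79 · 179.
φ(664627) = (47−1) · (79−1) · (179−1) = 46 · 78 · 178 = 638664.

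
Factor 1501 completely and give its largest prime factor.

1501 = 19 · 79
79 is prime.
So 1501 = 19 · 79; the largest prime factor is 79.

79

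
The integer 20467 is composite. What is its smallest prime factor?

20467 is odd.
Digit sum 19, not divisible by 3.
Ends in 7: not divisible by 5.
7: 20467 = 7·2923 + 6
11: 20467 = 11·1860 + 7
13: 20467 = 13·1574 + 5
17: 20467 = 17·1203 + 16
19: 20467 = 19·1077 + 4
23: 20467 = 23·889 + 20
29: 20467 = 29·705 + 22
31: 20467 = 31·660 + 7
37: 20467 = 37·553 + 6
41: 20467 = 41·499 + 8
43: 20467 = 43·475 + 42
47: 20467 = 47·435 + 22
53: 20467 = 53·386 + 9
59: 20467 = 59·346 + 53
61: 20467 = 61·335 + 32
67: 20467 = 67·305 + 32
71: 20467 = 71·288 + 19
73: 20467 = 73·280 + 27
79: 20467 = 79·259 + 6
83: 20467 = 83·246 + 49
89: 20467 = 89·229 + 86
97: 20467 = 97·211

97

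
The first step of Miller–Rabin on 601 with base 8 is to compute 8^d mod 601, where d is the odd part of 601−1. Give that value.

601 − 1 = 600 = 2^3 · 75, so d = 75.
8^1 ≡ 8 (mod 601)
8^2 ≡ 8^2 = 64 ≡ 64 (mod 601)
8^4 ≡ 64^2 = 4096 ≡ 490 (mod 601)
8^8 ≡ 490^2 = 240100 ≡ 301 (mod 601)
8^16 ≡ 301^2 = 90601 ≡ 451 (mod 601)
8^32 ≡ 451^2 = 203401 ≡ 263 (mod 601)
8^64 ≡ 263^2 = 69169 ≡ 54 (mod 601)
75 = 64 + 8 + 2 + 1 in binary powers of 2.
So 8^75 ≡ 54 · 301 · 64 · 8 ≡ 1 (mod 601).
Since 8^d ≡ 1 (mod 601), base 8 does not prove 601 composite.

1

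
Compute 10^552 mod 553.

176

10^1 ≡ 10 (mod 553)
10^2 ≡ 10^2 = 100 ≡ 100 (mod 553)
10^4 ≡ 100^2 = 10000 ≡ 46 (mod 553)
10^8 ≡ 46^2 = 2116 ≡ 457 (mod 553)
10^16 ≡ 457^2 = 208849 ≡ 368 (mod 553)
10^32 ≡ 368^2 = 135424 ≡ 492 (mod 553)
10^64 ≡ 492^2 = 242064 ≡ 403 (mod 553)
10^128 ≡ 403^2 = 162409 ≡ 380 (mod 553)
10^256 ≡ 380^2 = 144400 ≡ 67 (mod 553)
10^512 ≡ 67^2 = 4489 ≡ 65 (mod 553)
552 = 512 + 32 + 8 in binary powers of 2.
So 10^552 ≡ 65 · 492 · 457 ≡ 176 (mod 553).
Since 176 ≠ 1, base 10 is a Fermat witness: 553 is composite.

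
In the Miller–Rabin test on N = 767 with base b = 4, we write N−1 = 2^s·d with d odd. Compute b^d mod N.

556

767 − 1 = 766 = 2^1 · 383, so d = 383.
4^1 ≡ 4 (mod 767)
4^2 ≡ 4^2 = 16 ≡ 16 (mod 767)
4^4 ≡ 16^2 = 256 ≡ 256 (mod 767)
4^8 ≡ 256^2 = 65536 ≡ 341 (mod 767)
4^16 ≡ 341^2 = 116281 ≡ 464 (mod 767)
4^32 ≡ 464^2 = 215296 ≡ 536 (mod 767)
4^64 ≡ 536^2 = 287296 ≡ 438 (mod 767)
4^128 ≡ 438^2 = 191844 ≡ 94 (mod 767)
4^256 ≡ 94^2 = 8836 ≡ 399 (mod 767)
383 = 256 + 64 + 32 + 16 + 8 + 4 + 2 + 1 in binary powers of 2.
So 4^383 ≡ 399 · 438 · 536 · 464 · 341 · 256 · 16 · 4 ≡ 556 (mod 767).
Squaring chain: 556; never reaches −1, so base 4 is a Miller–Rabin witness that 767 is composite.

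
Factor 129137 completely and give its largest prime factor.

129137 = 29 · 4453
4453 = 61 · 73
73 is prime.
So 129137 = 29 · 61 · 73; the largest prime factor is 73.

73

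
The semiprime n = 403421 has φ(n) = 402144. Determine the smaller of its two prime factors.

569

φ(n) = (p−1)(q−1) = n − (p+q) + 1, so p + q = 403421 − 402144 + 1 = 1278.
p and q are the roots of t² − 1278t + 403421 = 0.
Discriminant: 1278² − 4·403421 = 1633284 − 1613684 = 19600; √19600 = 140.
q = (1278 − 140)/2 = 569, p = (1278 + 140)/2 = 709.
Check: 569 · 709 = 403421.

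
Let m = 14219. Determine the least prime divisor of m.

59

14219 is odd.
Digit sum 17, not divisible by 3.
Ends in 9: not divisible by 5.
7: 14219 = 7·2031 + 2
11: 14219 = 11·1292 + 7
13: 14219 = 13·1093 + 10
17: 14219 = 17·836 + 7
19: 14219 = 19·748 + 7
23: 14219 = 23·618 + 5
29: 14219 = 29·490 + 9
31: 14219 = 31·458 + 21
37: 14219 = 37·384 + 11
41: 14219 = 41·346 + 33
43: 14219 = 43·330 + 29
47: 14219 = 47·302 + 25
53: 14219 = 53·268 + 15
59: 14219 = 59·241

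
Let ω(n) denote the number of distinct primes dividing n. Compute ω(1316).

3

1316 = 2^2 · 329
329 = 7 · 47
1316 = 2^2 · 7 · 47, which has 3 distinct prime factors.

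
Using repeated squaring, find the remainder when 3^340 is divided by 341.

56

3^1 ≡ 3 (mod 341)
3^2 ≡ 3^2 = 9 ≡ 9 (mod 341)
3^4 ≡ 9^2 = 81 ≡ 81 (mod 341)
3^8 ≡ 81^2 = 6561 ≡ 82 (mod 341)
3^16 ≡ 82^2 = 6724 ≡ 245 (mod 341)
3^32 ≡ 245^2 = 60025 ≡ 9 (mod 341)
3^64 ≡ 9^2 = 81 ≡ 81 (mod 341)
3^128 ≡ 81^2 = 6561 ≡ 82 (mod 341)
3^256 ≡ 82^2 = 6724 ≡ 245 (mod 341)
340 = 256 + 64 + 16 + 4 in binary powers of 2.
So 3^340 ≡ 245 · 81 · 245 · 81 ≡ 56 (mod 341).
Since 56 ≠ 1, base 3 is a Fermat witness: 341 is composite.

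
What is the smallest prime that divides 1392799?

1392799 is odd.
Digit sum 40, not divisible by 3.
Ends in 9: not divisible by 5.
7: 1392799 = 7·198971 + 2
11: 1392799 = 11·126618 + 1
13: 1392799 = 13·107138 + 5
17: 1392799 = 17·81929 + 6
19: 1392799 = 19·73305 + 4
23: 1392799 = 23·60556 + 11
29: 1392799 = 29·48027 + 16
31: 1392799 = 31·44929

31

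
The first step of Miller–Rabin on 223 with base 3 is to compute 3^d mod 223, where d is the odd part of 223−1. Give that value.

223 − 1 = 222 = 2^1 · 111, so d = 111.
3^1 ≡ 3 (mod 223)
3^2 ≡ 3^2 = 9 ≡ 9 (mod 223)
3^4 ≡ 9^2 = 81 ≡ 81 (mod 223)
3^8 ≡ 81^2 = 6561 ≡ 94 (mod 223)
3^16 ≡ 94^2 = 8836 ≡ 139 (mod 223)
3^32 ≡ 139^2 = 19321 ≡ 143 (mod 223)
3^64 ≡ 143^2 = 20449 ≡ 156 (mod 223)
111 = 64 + 32 + 8 + 4 + 2 + 1 in binary powers of 2.
So 3^111 ≡ 156 · 143 · 94 · 81 · 9 · 3 ≡ 222 (mod 223).
Since 3^d ≡ 222 (mod 223), base 3 does not prove 223 composite.

222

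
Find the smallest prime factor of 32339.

32339 is odd.
Digit sum 20, not divisible by 3.
Ends in 9: not divisible by 5.
7: 32339 = 7·4619 + 6
11: 32339 = 11·2939 + 10
13: 32339 = 13·2487 + 8
17: 32339 = 17·1902 + 5
19: 32339 = 19·1702 + 1
23: 32339 = 23·1406 + 1
29: 32339 = 29·1115 + 4
31: 32339 = 31·1043 + 6
37: 32339 = 37·874 + 1
41: 32339 = 41·788 + 31
43: 32339 = 43·752 + 3
47: 32339 = 47·688 + 3
53: 32339 = 53·610 + 9
59: 32339 = 59·548 + 7
61: 32339 = 61·530 + 9
67: 32339 = 67·482 + 45
71: 32339 = 71·455 + 34
73: 32339 = 73·443

73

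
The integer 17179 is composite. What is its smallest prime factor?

17179 is odd.
Digit sum 25, not divisible by 3.
Ends in 9: not divisible by 5.
7: 17179 = 7·2454 + 1
11: 17179 = 11·1561 + 8
13: 17179 = 13·1321 + 6
17: 17179 = 17·1010 + 9
19: 17179 = 19·904 + 3
23: 17179 = 23·746 + 21
29: 17179 = 29·592 + 11
31: 17179 = 31·554 + 5
37: 17179 = 37·464 + 11
41: 17179 = 41·419

41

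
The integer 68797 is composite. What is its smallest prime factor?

68797 is odd.
Digit sum 37, not divisible by 3.
Ends in 7: not divisible by 5.
7: 68797 = 7·9828 + 1
11: 68797 = 11·6254 + 3
13: 68797 = 13·5292 + 1
17: 68797 = 17·4046 + 15
19: 68797 = 19·3620 + 17
23: 68797 = 23·2991 + 4
29: 68797 = 29·2372 + 9
31: 68797 = 31·2219 + 8
37: 68797 = 37·1859 + 14
41: 68797 = 41·1677 + 40
43: 68797 = 43·1599 + 40
47: 68797 = 47·1463 + 36
53: 68797 = 53·1298 + 3
59: 68797 = 59·1166 + 3
61: 68797 = 61·1127 + 50
67: 68797 = 67·1026 + 55
71: 68797 = 71·968 + 69
73: 68797 = 73·942 + 31
79: 68797 = 79·870 + 67
83: 68797 = 83·828 + 73
89: 68797 = 89·773

89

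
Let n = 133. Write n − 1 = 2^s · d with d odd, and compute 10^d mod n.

27

133 − 1 = 132 = 2^2 · 33, so d = 33.
10^1 ≡ 10 (mod 133)
10^2 ≡ 10^2 = 100 ≡ 100 (mod 133)
10^4 ≡ 100^2 = 10000 ≡ 25 (mod 133)
10^8 ≡ 25^2 = 625 ≡ 93 (mod 133)
10^16 ≡ 93^2 = 8649 ≡ 4 (mod 133)
10^32 ≡ 4^2 = 16 ≡ 16 (mod 133)
33 = 32 + 1 in binary powers of 2.
So 10^33 ≡ 16 · 10 ≡ 27 (mod 133).
Squaring chain: 27 → 64; never reaches −1, so base 10 is a Miller–Rabin witness that 133 is composite.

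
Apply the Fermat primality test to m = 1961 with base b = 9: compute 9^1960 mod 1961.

9^1 ≡ 9 (mod 1961)
9^2 ≡ 9^2 = 81 ≡ 81 (mod 1961)
9^4 ≡ 81^2 = 6561 ≡ 678 (mod 1961)
9^8 ≡ 678^2 = 459684 ≡ 810 (mod 1961)
9^16 ≡ 810^2 = 656100 ≡ 1126 (mod 1961)
9^32 ≡ 1126^2 = 1267876 ≡ 1070 (mod 1961)
9^64 ≡ 1070^2 = 1144900 ≡ 1637 (mod 1961)
9^128 ≡ 1637^2 = 2679769 ≡ 1043 (mod 1961)
9^256 ≡ 1043^2 = 1087849 ≡ 1455 (mod 1961)
9^512 ≡ 1455^2 = 2117025 ≡ 1106 (mod 1961)
9^1024 ≡ 1106^2 = 1223236 ≡ 1533 (mod 1961)
1960 = 1024 + 512 + 256 + 128 + 32 + 8 in binary powers of 2.
So 9^1960 ≡ 1533 · 1106 · 1455 · 1043 · 1070 · 810 ≡ 1533 (mod 1961).
Since 1533 ≠ 1, base 9 is a Fermat witness: 1961 is composite.

1533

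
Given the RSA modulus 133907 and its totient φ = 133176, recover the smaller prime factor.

φ(n) = (p−1)(q−1) = n − (p+q) + 1, so p + q = 133907 − 133176 + 1 = 732.
p and q are the roots of t² − 732t + 133907 = 0.
Discriminant: 732² − 4·133907 = 535824 − 535628 = 196; √196 = 14.
q = (732 − 14)/2 = 359, p = (732 + 14)/2 = 373.
Check: 359 · 373 = 133907.

359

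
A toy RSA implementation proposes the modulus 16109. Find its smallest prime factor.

89

16109 is odd.
Digit sum 17, not divisible by 3.
Ends in 9: not divisible by 5.
7: 16109 = 7·2301 + 2
11: 16109 = 11·1464 + 5
13: 16109 = 13·1239 + 2
17: 16109 = 17·947 + 10
19: 16109 = 19·847 + 16
23: 16109 = 23·700 + 9
29: 16109 = 29·555 + 14
31: 16109 = 31·519 + 20
37: 16109 = 37·435 + 14
41: 16109 = 41·392 + 37
43: 16109 = 43·374 + 27
47: 16109 = 47·342 + 35
53: 16109 = 53·303 + 50
59: 16109 = 59·273 + 2
61: 16109 = 61·264 + 5
67: 16109 = 67·240 + 29
71: 16109 = 71·226 + 63
73: 16109 = 73·220 + 49
79: 16109 = 79·203 + 72
83: 16109 = 83·194 + 7
89: 16109 = 89·181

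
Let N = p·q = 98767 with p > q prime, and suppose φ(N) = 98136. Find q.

283

φ(n) = (p−1)(q−1) = n − (p+q) + 1, so p + q = 98767 − 98136 + 1 = 632.
p and q are the roots of t² − 632t + 98767 = 0.
Discriminant: 632² − 4·98767 = 399424 − 395068 = 4356; √4356 = 66.
q = (632 − 66)/2 = 283, p = (632 + 66)/2 = 349.
Check: 283 · 349 = 98767.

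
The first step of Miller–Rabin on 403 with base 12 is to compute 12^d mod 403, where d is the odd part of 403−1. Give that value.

403 − 1 = 402 = 2^1 · 201, so d = 201.
12^1 ≡ 12 (mod 403)
12^2 ≡ 12^2 = 144 ≡ 144 (mod 403)
12^4 ≡ 144^2 = 20736 ≡ 183 (mod 403)
12^8 ≡ 183^2 = 33489 ≡ 40 (mod 403)
12^16 ≡ 40^2 = 1600 ≡ 391 (mod 403)
12^32 ≡ 391^2 = 152881 ≡ 144 (mod 403)
12^64 ≡ 144^2 = 20736 ≡ 183 (mod 403)
12^128 ≡ 183^2 = 33489 ≡ 40 (mod 403)
201 = 128 + 64 + 8 + 1 in binary powers of 2.
So 12^201 ≡ 40 · 183 · 40 · 12 ≡ 246 (mod 403).
Squaring chain: 246; never reaches −1, so base 12 is a Miller–Rabin witness that 403 is composite.

246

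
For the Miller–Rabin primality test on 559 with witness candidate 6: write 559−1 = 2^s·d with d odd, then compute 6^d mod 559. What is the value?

559 − 1 = 558 = 2^1 · 279, so d = 279.
6^1 ≡ 6 (mod 559)
6^2 ≡ 6^2 = 36 ≡ 36 (mod 559)
6^4 ≡ 36^2 = 1296 ≡ 178 (mod 559)
6^8 ≡ 178^2 = 31684 ≡ 380 (mod 559)
6^16 ≡ 380^2 = 144400 ≡ 178 (mod 559)
6^32 ≡ 178^2 = 31684 ≡ 380 (mod 559)
6^64 ≡ 380^2 = 144400 ≡ 178 (mod 559)
6^128 ≡ 178^2 = 31684 ≡ 380 (mod 559)
6^256 ≡ 380^2 = 144400 ≡ 178 (mod 559)
279 = 256 + 16 + 4 + 2 + 1 in binary powers of 2.
So 6^279 ≡ 178 · 178 · 178 · 36 · 6 ≡ 216 (mod 559).
Squaring chain: 216; never reaches −1, so base 6 is a Miller–Rabin witness that 559 is composite.

216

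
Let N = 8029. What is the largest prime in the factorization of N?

37

8029 = 7 · 1147
1147 = 31 · 37
37 is prime.
So 8029 = 7 · 31 · 37; the largest prime factor is 37.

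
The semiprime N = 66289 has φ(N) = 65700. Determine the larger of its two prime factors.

439

φ(n) = (p−1)(q−1) = n − (p+q) + 1, so p + q = 66289 − 65700 + 1 = 590.
p and q are the roots of t² − 590t + 66289 = 0.
Discriminant: 590² − 4·66289 = 348100 − 265156 = 82944; √82944 = 288.
q = (590 − 288)/2 = 151, p = (590 + 288)/2 = 439.
Check: 151 · 439 = 66289.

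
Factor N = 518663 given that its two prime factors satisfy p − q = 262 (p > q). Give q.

Since p = q + 262, we have 518663 = q(q + 262), so q² + 262q − 518663 = 0.
Discriminant: 262² + 4·518663 = 68644 + 2074652 = 2143296; √2143296 = 1464.
q = (−262 + 1464)/2 = 601, and p = q + 262 = 863.
Check: 601 · 863 = 518663.

601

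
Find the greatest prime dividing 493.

493 = 17 · 29
29 is prime.
So 493 = 17 · 29; the largest prime factor is 29.

29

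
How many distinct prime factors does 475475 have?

5

475475 = 5^2 · 19019
19019 = 7 · 2717
2717 = 11 · 247
247 = 13 · 19
475475 = 5^2 · 7 · 11 · 13 · 19, which has 5 distinct prime factors.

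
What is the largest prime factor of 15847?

15847 = 13 · 1219
1219 = 23 · 53
53 is prime.
So 15847 = 13 · 23 · 53; the largest prime factor is 53.

53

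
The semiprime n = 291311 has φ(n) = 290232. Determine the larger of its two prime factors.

557

φ(n) = (p−1)(q−1) = n − (p+q) + 1, so p + q = 291311 − 290232 + 1 = 1080.
p and q are the roots of t² − 1080t + 291311 = 0.
Discriminant: 1080² − 4·291311 = 1166400 − 1165244 = 1156; √1156 = 34.
q = (1080 − 34)/2 = 523, p = (1080 + 34)/2 = 557.
Check: 523 · 557 = 291311.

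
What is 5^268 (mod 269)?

5^1 ≡ 5 (mod 269)
5^2 ≡ 5^2 = 25 ≡ 25 (mod 269)
5^4 ≡ 25^2 = 625 ≡ 87 (mod 269)
5^8 ≡ 87^2 = 7569 ≡ 37 (mod 269)
5^16 ≡ 37^2 = 1369 ≡ 24 (mod 269)
5^32 ≡ 24^2 = 576 ≡ 38 (mod 269)
5^64 ≡ 38^2 = 1444 ≡ 99 (mod 269)
5^128 ≡ 99^2 = 9801 ≡ 117 (mod 269)
5^256 ≡ 117^2 = 13689 ≡ 239 (mod 269)
268 = 256 + 8 + 4 in binary powers of 2.
So 5^268 ≡ 239 · 37 · 87 ≡ 1 (mod 269).
Since the result is 1, base 5 gives no evidence that 269 is composite.

1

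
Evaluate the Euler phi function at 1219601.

Factor: 1219601 = 67 · 109 · 167.
φ(1219601) = (67−1) · (109−1) · (167−1) = 66 · 108 · 166 = 1183248.

1183248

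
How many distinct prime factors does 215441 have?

4

215441 = 17 · 12673
12673 = 19 · 667
667 = 23 · 29
215441 = 17 · 19 · 23 · 29, which has 4 distinct prime factors.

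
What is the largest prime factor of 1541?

1541 = 23 · 67
67 is prime.
So 1541 = 23 · 67; the largest prime factor is 67.

67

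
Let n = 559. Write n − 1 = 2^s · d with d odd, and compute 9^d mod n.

391

559 − 1 = 558 = 2^1 · 279, so d = 279.
9^1 ≡ 9 (mod 559)
9^2 ≡ 9^2 = 81 ≡ 81 (mod 559)
9^4 ≡ 81^2 = 6561 ≡ 412 (mod 559)
9^8 ≡ 412^2 = 169744 ≡ 367 (mod 559)
9^16 ≡ 367^2 = 134689 ≡ 529 (mod 559)
9^32 ≡ 529^2 = 279841 ≡ 341 (mod 559)
9^64 ≡ 341^2 = 116281 ≡ 9 (mod 559)
9^128 ≡ 9^2 = 81 ≡ 81 (mod 559)
9^256 ≡ 81^2 = 6561 ≡ 412 (mod 559)
279 = 256 + 16 + 4 + 2 + 1 in binary powers of 2.
So 9^279 ≡ 412 · 529 · 412 · 81 · 9 ≡ 391 (mod 559).
Squaring chain: 391; never reaches −1, so base 9 is a Miller–Rabin witness that 559 is composite.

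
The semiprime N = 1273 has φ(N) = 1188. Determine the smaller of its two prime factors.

φ(n) = (p−1)(q−1) = n − (p+q) + 1, so p + q = 1273 − 1188 + 1 = 86.
p and q are the roots of t² − 86t + 1273 = 0.
Discriminant: 86² − 4·1273 = 7396 − 5092 = 2304; √2304 = 48.
q = (86 − 48)/2 = 19, p = (86 + 48)/2 = 67.
Check: 19 · 67 = 1273.

19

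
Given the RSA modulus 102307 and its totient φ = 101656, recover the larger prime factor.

389

φ(n) = (p−1)(q−1) = n − (p+q) + 1, so p + q = 102307 − 101656 + 1 = 652.
p and q are the roots of t² − 652t + 102307 = 0.
Discriminant: 652² − 4·102307 = 425104 − 409228 = 15876; √15876 = 126.
q = (652 − 126)/2 = 263, p = (652 + 126)/2 = 389.
Check: 263 · 389 = 102307.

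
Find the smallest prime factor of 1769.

29

1769 is odd.
Digit sum 23, not divisible by 3.
Ends in 9: not divisible by 5.
7: 1769 = 7·252 + 5
11: 1769 = 11·160 + 9
13: 1769 = 13·136 + 1
17: 1769 = 17·104 + 1
19: 1769 = 19·93 + 2
23: 1769 = 23·76 + 21
29: 1769 = 29·61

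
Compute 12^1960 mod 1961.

12^1 ≡ 12 (mod 1961)
12^2 ≡ 12^2 = 144 ≡ 144 (mod 1961)
12^4 ≡ 144^2 = 20736 ≡ 1126 (mod 1961)
12^8 ≡ 1126^2 = 1267876 ≡ 1070 (mod 1961)
12^16 ≡ 1070^2 = 1144900 ≡ 1637 (mod 1961)
12^32 ≡ 1637^2 = 2679769 ≡ 1043 (mod 1961)
12^64 ≡ 1043^2 = 1087849 ≡ 1455 (mod 1961)
12^128 ≡ 1455^2 = 2117025 ≡ 1106 (mod 1961)
12^256 ≡ 1106^2 = 1223236 ≡ 1533 (mod 1961)
12^512 ≡ 1533^2 = 2350089 ≡ 811 (mod 1961)
12^1024 ≡ 811^2 = 657721 ≡ 786 (mod 1961)
1960 = 1024 + 512 + 256 + 128 + 32 + 8 in binary powers of 2.
So 12^1960 ≡ 786 · 811 · 1533 · 1106 · 1043 · 1070 ≡ 786 (mod 1961).
Since 786 ≠ 1, base 12 is a Fermat witness: 1961 is composite.

786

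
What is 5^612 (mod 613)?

5^1 ≡ 5 (mod 613)
5^2 ≡ 5^2 = 25 ≡ 25 (mod 613)
5^4 ≡ 25^2 = 625 ≡ 12 (mod 613)
5^8 ≡ 12^2 = 144 ≡ 144 (mod 613)
5^16 ≡ 144^2 = 20736 ≡ 507 (mod 613)
5^32 ≡ 507^2 = 257049 ≡ 202 (mod 613)
5^64 ≡ 202^2 = 40804 ≡ 346 (mod 613)
5^128 ≡ 346^2 = 119716 ≡ 181 (mod 613)
5^256 ≡ 181^2 = 32761 ≡ 272 (mod 613)
5^512 ≡ 272^2 = 73984 ≡ 424 (mod 613)
612 = 512 + 64 + 32 + 4 in binary powers of 2.
So 5^612 ≡ 424 · 346 · 202 · 12 ≡ 1 (mod 613).
Since the result is 1, base 5 gives no evidence that 613 is composite.

1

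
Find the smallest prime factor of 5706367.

5706367 is odd.
Digit sum 34, not divisible by 3.
Ends in 7: not divisible by 5.
7: 5706367 = 7·815195 + 2
11: 5706367 = 11·518760 + 7
13: 5706367 = 13·438951 + 4
17: 5706367 = 17·335668 + 11
19: 5706367 = 19·300335 + 2
23: 5706367 = 23·248102 + 21
29: 5706367 = 29·196771 + 8
31: 5706367 = 31·184076 + 11
37: 5706367 = 37·154226 + 5
41: 5706367 = 41·139179 + 28
43: 5706367 = 43·132706 + 9
47: 5706367 = 47·121412 + 3
53: 5706367 = 53·107667 + 16
59: 5706367 = 59·96718 + 5
61: 5706367 = 61·93547

61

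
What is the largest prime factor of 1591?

43

1591 = 37 · 43
43 is prime.
So 1591 = 37 · 43; the largest prime factor is 43.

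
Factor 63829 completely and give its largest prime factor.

71

63829 = 29 · 2201
2201 = 31 · 71
71 is prime.
So 63829 = 29 · 31 · 71; the largest prime factor is 71.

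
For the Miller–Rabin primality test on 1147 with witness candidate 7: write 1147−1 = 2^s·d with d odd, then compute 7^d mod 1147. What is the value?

1025

1147 − 1 = 1146 = 2^1 · 573, so d = 573.
7^1 ≡ 7 (mod 1147)
7^2 ≡ 7^2 = 49 ≡ 49 (mod 1147)
7^4 ≡ 49^2 = 2401 ≡ 107 (mod 1147)
7^8 ≡ 107^2 = 11449 ≡ 1126 (mod 1147)
7^16 ≡ 1126^2 = 1267876 ≡ 441 (mod 1147)
7^32 ≡ 441^2 = 194481 ≡ 638 (mod 1147)
7^64 ≡ 638^2 = 407044 ≡ 1006 (mod 1147)
7^128 ≡ 1006^2 = 1012036 ≡ 382 (mod 1147)
7^256 ≡ 382^2 = 145924 ≡ 255 (mod 1147)
7^512 ≡ 255^2 = 65025 ≡ 793 (mod 1147)
573 = 512 + 32 + 16 + 8 + 4 + 1 in binary powers of 2.
So 7^573 ≡ 793 · 638 · 441 · 1126 · 107 · 7 ≡ 1025 (mod 1147).
Squaring chain: 1025; never reaches −1, so base 7 is a Miller–Rabin witness that 1147 is composite.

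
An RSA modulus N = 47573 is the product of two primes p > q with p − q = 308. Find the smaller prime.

113

Since p = q + 308, we have 47573 = q(q + 308), so q² + 308q − 47573 = 0.
Discriminant: 308² + 4·47573 = 94864 + 190292 = 285156; √285156 = 534.
q = (−308 + 534)/2 = 113, and p = q + 308 = 421.
Check: 113 · 421 = 47573.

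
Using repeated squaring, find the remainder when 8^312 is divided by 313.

8^1 ≡ 8 (mod 313)
8^2 ≡ 8^2 = 64 ≡ 64 (mod 313)
8^4 ≡ 64^2 = 4096 ≡ 27 (mod 313)
8^8 ≡ 27^2 = 729 ≡ 103 (mod 313)
8^16 ≡ 103^2 = 10609 ≡ 280 (mod 313)
8^32 ≡ 280^2 = 78400 ≡ 150 (mod 313)
8^64 ≡ 150^2 = 22500 ≡ 277 (mod 313)
8^128 ≡ 277^2 = 76729 ≡ 44 (mod 313)
8^256 ≡ 44^2 = 1936 ≡ 58 (mod 313)
312 = 256 + 32 + 16 + 8 in binary powers of 2.
So 8^312 ≡ 58 · 150 · 280 · 103 ≡ 1 (mod 313).
Since the result is 1, base 8 gives no evidence that 313 is composite.

1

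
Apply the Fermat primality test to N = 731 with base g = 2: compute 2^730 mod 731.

2^1 ≡ 2 (mod 731)
2^2 ≡ 2^2 = 4 ≡ 4 (mod 731)
2^4 ≡ 4^2 = 16 ≡ 16 (mod 731)
2^8 ≡ 16^2 = 256 ≡ 256 (mod 731)
2^16 ≡ 256^2 = 65536 ≡ 477 (mod 731)
2^32 ≡ 477^2 = 227529 ≡ 188 (mod 731)
2^64 ≡ 188^2 = 35344 ≡ 256 (mod 731)
2^128 ≡ 256^2 = 65536 ≡ 477 (mod 731)
2^256 ≡ 477^2 = 227529 ≡ 188 (mod 731)
2^512 ≡ 188^2 = 35344 ≡ 256 (mod 731)
730 = 512 + 128 + 64 + 16 + 8 + 2 in binary powers of 2.
So 2^730 ≡ 256 · 477 · 256 · 477 · 256 · 4 ≡ 4 (mod 731).
Since 4 ≠ 1, base 2 is a Fermat witness: 731 is composite.

4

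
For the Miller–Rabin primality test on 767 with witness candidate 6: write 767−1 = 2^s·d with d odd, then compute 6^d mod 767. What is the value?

767 − 1 = 766 = 2^1 · 383, so d = 383.
6^1 ≡ 6 (mod 767)
6^2 ≡ 6^2 = 36 ≡ 36 (mod 767)
6^4 ≡ 36^2 = 1296 ≡ 529 (mod 767)
6^8 ≡ 529^2 = 279841 ≡ 653 (mod 767)
6^16 ≡ 653^2 = 426409 ≡ 724 (mod 767)
6^32 ≡ 724^2 = 524176 ≡ 315 (mod 767)
6^64 ≡ 315^2 = 99225 ≡ 282 (mod 767)
6^128 ≡ 282^2 = 79524 ≡ 523 (mod 767)
6^256 ≡ 523^2 = 273529 ≡ 477 (mod 767)
383 = 256 + 64 + 32 + 16 + 8 + 4 + 2 + 1 in binary powers of 2.
So 6^383 ≡ 477 · 282 · 315 · 724 · 653 · 529 · 36 · 6 ≡ 544 (mod 767).
Squaring chain: 544; never reaches −1, so base 6 is a Miller–Rabin witness that 767 is composite.

544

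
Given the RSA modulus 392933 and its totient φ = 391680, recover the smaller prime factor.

613

φ(n) = (p−1)(q−1) = n − (p+q) + 1, so p + q = 392933 − 391680 + 1 = 1254.
p and q are the roots of t² − 1254t + 392933 = 0.
Discriminant: 1254² − 4·392933 = 1572516 − 1571732 = 784; √784 = 28.
q = (1254 − 28)/2 = 613, p = (1254 + 28)/2 = 641.
Check: 613 · 641 = 392933.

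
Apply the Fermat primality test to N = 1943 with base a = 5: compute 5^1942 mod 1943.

1354

5^1 ≡ 5 (mod 1943)
5^2 ≡ 5^2 = 25 ≡ 25 (mod 1943)
5^4 ≡ 25^2 = 625 ≡ 625 (mod 1943)
5^8 ≡ 625^2 = 390625 ≡ 82 (mod 1943)
5^16 ≡ 82^2 = 6724 ≡ 895 (mod 1943)
5^32 ≡ 895^2 = 801025 ≡ 509 (mod 1943)
5^64 ≡ 509^2 = 259081 ≡ 662 (mod 1943)
5^128 ≡ 662^2 = 438244 ≡ 1069 (mod 1943)
5^256 ≡ 1069^2 = 1142761 ≡ 277 (mod 1943)
5^512 ≡ 277^2 = 76729 ≡ 952 (mod 1943)
5^1024 ≡ 952^2 = 906304 ≡ 866 (mod 1943)
1942 = 1024 + 512 + 256 + 128 + 16 + 4 + 2 in binary powers of 2.
So 5^1942 ≡ 866 · 952 · 277 · 1069 · 895 · 625 · 25 ≡ 1354 (mod 1943).
Since 1354 ≠ 1, base 5 is a Fermat witness: 1943 is composite.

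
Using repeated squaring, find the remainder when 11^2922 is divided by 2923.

11^1 ≡ 11 (mod 2923)
11^2 ≡ 11^2 = 121 ≡ 121 (mod 2923)
11^4 ≡ 121^2 = 14641 ≡ 26 (mod 2923)
11^8 ≡ 26^2 = 676 ≡ 676 (mod 2923)
11^16 ≡ 676^2 = 456976 ≡ 988 (mod 2923)
11^32 ≡ 988^2 = 976144 ≡ 2785 (mod 2923)
11^64 ≡ 2785^2 = 7756225 ≡ 1506 (mod 2923)
11^128 ≡ 1506^2 = 2268036 ≡ 2711 (mod 2923)
11^256 ≡ 2711^2 = 7349521 ≡ 1099 (mod 2923)
11^512 ≡ 1099^2 = 1207801 ≡ 602 (mod 2923)
11^1024 ≡ 602^2 = 362404 ≡ 2875 (mod 2923)
11^2048 ≡ 2875^2 = 8265625 ≡ 2304 (mod 2923)
2922 = 2048 + 512 + 256 + 64 + 32 + 8 + 2 in binary powers of 2.
So 11^2922 ≡ 2304 · 602 · 1099 · 1506 · 2785 · 676 · 121 ≡ 2258 (mod 2923).
Since 2258 ≠ 1, base 11 is a Fermat witness: 2923 is composite.

2258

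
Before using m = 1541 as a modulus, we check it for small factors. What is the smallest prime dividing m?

1541 is odd.
Digit sum 11, not divisible by 3.
Ends in 1: not divisible by 5.
7: 1541 = 7·220 + 1
11: 1541 = 11·140 + 1
13: 1541 = 13·118 + 7
17: 1541 = 17·90 + 11
19: 1541 = 19·81 + 2
23: 1541 = 23·67

23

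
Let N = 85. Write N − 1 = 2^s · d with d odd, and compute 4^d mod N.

85 − 1 = 84 = 2^2 · 21, so d = 21.
4^1 ≡ 4 (mod 85)
4^2 ≡ 4^2 = 16 ≡ 16 (mod 85)
4^4 ≡ 16^2 = 256 ≡ 1 (mod 85)
4^8 ≡ 1^2 = 1 ≡ 1 (mod 85)
4^16 ≡ 1^2 = 1 ≡ 1 (mod 85)
21 = 16 + 4 + 1 in binary powers of 2.
So 4^21 ≡ 1 · 1 · 4 ≡ 4 (mod 85).
Squaring chain: 4 → 16; never reaches −1, so base 4 is a Miller–Rabin witness that 85 is composite.

4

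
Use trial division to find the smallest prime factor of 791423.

791423 is odd.
Digit sum 26, not divisible by 3.
Ends in 3: not divisible by 5.
7: 791423 = 7·113060 + 3
11: 791423 = 11·71947 + 6
13: 791423 = 13·60878 + 9
17: 791423 = 17·46554 + 5
19: 791423 = 19·41653 + 16
23: 791423 = 23·34409 + 16
29: 791423 = 29·27290 + 13
31: 791423 = 31·25529 + 24
37: 791423 = 37·21389 + 30
41: 791423 = 41·19303

41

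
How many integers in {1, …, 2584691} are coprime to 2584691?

2527200

Factor: 2584691 = 101 · 157 · 163.
φ(2584691) = (101−1) · (157−1) · (163−1) = 100 · 156 · 162 = 2527200.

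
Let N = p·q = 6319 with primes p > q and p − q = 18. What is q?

Since p = q + 18, we have 6319 = q(q + 18), so q² + 18q − 6319 = 0.
Discriminant: 18² + 4·6319 = 324 + 25276 = 25600; √25600 = 160.
q = (−18 + 160)/2 = 71, and p = q + 18 = 89.
Check: 71 · 89 = 6319.

71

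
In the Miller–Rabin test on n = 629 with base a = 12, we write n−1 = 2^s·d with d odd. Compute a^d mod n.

629 − 1 = 628 = 2^2 · 157, so d = 157.
12^1 ≡ 12 (mod 629)
12^2 ≡ 12^2 = 144 ≡ 144 (mod 629)
12^4 ≡ 144^2 = 20736 ≡ 608 (mod 629)
12^8 ≡ 608^2 = 369664 ≡ 441 (mod 629)
12^16 ≡ 441^2 = 194481 ≡ 120 (mod 629)
12^32 ≡ 120^2 = 14400 ≡ 562 (mod 629)
12^64 ≡ 562^2 = 315844 ≡ 86 (mod 629)
12^128 ≡ 86^2 = 7396 ≡ 477 (mod 629)
157 = 128 + 16 + 8 + 4 + 1 in binary powers of 2.
So 12^157 ≡ 477 · 120 · 441 · 608 · 12 ≡ 201 (mod 629).
Squaring chain: 201 → 145; never reaches −1, so base 12 is a Miller–Rabin witness that 629 is composite.

201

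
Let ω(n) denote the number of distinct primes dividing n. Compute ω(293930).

6

293930 = 2 · 146965
146965 = 5 · 29393
29393 = 7 · 4199
4199 = 13 · 323
323 = 17 · 19
293930 = 2 · 5 · 7 · 13 · 17 · 19, which has 6 distinct prime factors.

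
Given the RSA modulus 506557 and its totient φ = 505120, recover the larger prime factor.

φ(n) = (p−1)(q−1) = n − (p+q) + 1, so p + q = 506557 − 505120 + 1 = 1438.
p and q are the roots of t² − 1438t + 506557 = 0.
Discriminant: 1438² − 4·506557 = 2067844 − 2026228 = 41616; √41616 = 204.
q = (1438 − 204)/2 = 617, p = (1438 + 204)/2 = 821.
Check: 617 · 821 = 506557.

821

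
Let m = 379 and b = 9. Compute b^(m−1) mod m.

1

9^1 ≡ 9 (mod 379)
9^2 ≡ 9^2 = 81 ≡ 81 (mod 379)
9^4 ≡ 81^2 = 6561 ≡ 118 (mod 379)
9^8 ≡ 118^2 = 13924 ≡ 280 (mod 379)
9^16 ≡ 280^2 = 78400 ≡ 326 (mod 379)
9^32 ≡ 326^2 = 106276 ≡ 156 (mod 379)
9^64 ≡ 156^2 = 24336 ≡ 80 (mod 379)
9^128 ≡ 80^2 = 6400 ≡ 336 (mod 379)
9^256 ≡ 336^2 = 112896 ≡ 333 (mod 379)
378 = 256 + 64 + 32 + 16 + 8 + 2 in binary powers of 2.
So 9^378 ≡ 333 · 80 · 156 · 326 · 280 · 81 ≡ 1 (mod 379).
Since the result is 1, base 9 gives no evidence that 379 is composite.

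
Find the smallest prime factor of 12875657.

12875657 is odd.
Digit sum 41, not divisible by 3.
Ends in 7: not divisible by 5.
7: 12875657 = 7·1839379 + 4
11: 12875657 = 11·1170514 + 3
13: 12875657 = 13·990435 + 2
17: 12875657 = 17·757391 + 10
19: 12875657 = 19·677666 + 3
23: 12875657 = 23·559811 + 4
29: 12875657 = 29·443988 + 5
31: 12875657 = 31·415343 + 24
37: 12875657 = 37·347990 + 27
41: 12875657 = 41·314040 + 17
43: 12875657 = 43·299433 + 38
47: 12875657 = 47·273950 + 7
53: 12875657 = 53·242936 + 49
59: 12875657 = 59·218231 + 28
61: 12875657 = 61·211076 + 21
67: 12875657 = 67·192173 + 66
71: 12875657 = 71·181347 + 20
73: 12875657 = 73·176378 + 63
79: 12875657 = 79·162983

79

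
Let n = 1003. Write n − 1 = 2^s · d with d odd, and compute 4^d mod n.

1003 − 1 = 1002 = 2^1 · 501, so d = 501.
4^1 ≡ 4 (mod 1003)
4^2 ≡ 4^2 = 16 ≡ 16 (mod 1003)
4^4 ≡ 16^2 = 256 ≡ 256 (mod 1003)
4^8 ≡ 256^2 = 65536 ≡ 341 (mod 1003)
4^16 ≡ 341^2 = 116281 ≡ 936 (mod 1003)
4^32 ≡ 936^2 = 876096 ≡ 477 (mod 1003)
4^64 ≡ 477^2 = 227529 ≡ 851 (mod 1003)
4^128 ≡ 851^2 = 724201 ≡ 35 (mod 1003)
4^256 ≡ 35^2 = 1225 ≡ 222 (mod 1003)
501 = 256 + 128 + 64 + 32 + 16 + 4 + 1 in binary powers of 2.
So 4^501 ≡ 222 · 35 · 851 · 477 · 936 · 256 · 4 ≡ 990 (mod 1003).
Squaring chain: 990; never reaches −1, so base 4 is a Miller–Rabin witness that 1003 is composite.

990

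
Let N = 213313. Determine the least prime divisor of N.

19

213313 is odd.
Digit sum 13, not divisible by 3.
Ends in 3: not divisible by 5.
7: 213313 = 7·30473 + 2
11: 213313 = 11·19392 + 1
13: 213313 = 13·16408 + 9
17: 213313 = 17·12547 + 14
19: 213313 = 19·11227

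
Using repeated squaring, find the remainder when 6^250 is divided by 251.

1

6^1 ≡ 6 (mod 251)
6^2 ≡ 6^2 = 36 ≡ 36 (mod 251)
6^4 ≡ 36^2 = 1296 ≡ 41 (mod 251)
6^8 ≡ 41^2 = 1681 ≡ 175 (mod 251)
6^16 ≡ 175^2 = 30625 ≡ 3 (mod 251)
6^32 ≡ 3^2 = 9 ≡ 9 (mod 251)
6^64 ≡ 9^2 = 81 ≡ 81 (mod 251)
6^128 ≡ 81^2 = 6561 ≡ 35 (mod 251)
250 = 128 + 64 + 32 + 16 + 8 + 2 in binary powers of 2.
So 6^250 ≡ 35 · 81 · 9 · 3 · 175 · 36 ≡ 1 (mod 251).
Since the result is 1, base 6 gives no evidence that 251 is composite.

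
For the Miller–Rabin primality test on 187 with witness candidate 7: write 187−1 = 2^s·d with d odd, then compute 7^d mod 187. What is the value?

57

187 − 1 = 186 = 2^1 · 93, so d = 93.
7^1 ≡ 7 (mod 187)
7^2 ≡ 7^2 = 49 ≡ 49 (mod 187)
7^4 ≡ 49^2 = 2401 ≡ 157 (mod 187)
7^8 ≡ 157^2 = 24649 ≡ 152 (mod 187)
7^16 ≡ 152^2 = 23104 ≡ 103 (mod 187)
7^32 ≡ 103^2 = 10609 ≡ 137 (mod 187)
7^64 ≡ 137^2 = 18769 ≡ 69 (mod 187)
93 = 64 + 16 + 8 + 4 + 1 in binary powers of 2.
So 7^93 ≡ 69 · 103 · 152 · 157 · 7 ≡ 57 (mod 187).
Squaring chain: 57; never reaches −1, so base 7 is a Miller–Rabin witness that 187 is composite.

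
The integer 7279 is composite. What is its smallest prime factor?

29

7279 is odd.
Digit sum 25, not divisible by 3.
Ends in 9: not divisible by 5.
7: 7279 = 7·1039 + 6
11: 7279 = 11·661 + 8
13: 7279 = 13·559 + 12
17: 7279 = 17·428 + 3
19: 7279 = 19·383 + 2
23: 7279 = 23·316 + 11
29: 7279 = 29·251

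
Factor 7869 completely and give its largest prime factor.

61

7869 = 3 · 2623
2623 = 43 · 61
61 is prime.
So 7869 = 3 · 43 · 61; the largest prime factor is 61.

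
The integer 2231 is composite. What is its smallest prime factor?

2231 is odd.
Digit sum 8, not divisible by 3.
Ends in 1: not divisible by 5.
7: 2231 = 7·318 + 5
11: 2231 = 11·202 + 9
13: 2231 = 13·171 + 8
17: 2231 = 17·131 + 4
19: 2231 = 19·117 + 8
23: 2231 = 23·97

23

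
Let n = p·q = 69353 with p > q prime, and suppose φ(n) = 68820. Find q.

223

φ(n) = (p−1)(q−1) = n − (p+q) + 1, so p + q = 69353 − 68820 + 1 = 534.
p and q are the roots of t² − 534t + 69353 = 0.
Discriminant: 534² − 4·69353 = 285156 − 277412 = 7744; √7744 = 88.
q = (534 − 88)/2 = 223, p = (534 + 88)/2 = 311.
Check: 223 · 311 = 69353.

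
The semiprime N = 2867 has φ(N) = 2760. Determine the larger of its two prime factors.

61

φ(n) = (p−1)(q−1) = n − (p+q) + 1, so p + q = 2867 − 2760 + 1 = 108.
p and q are the roots of t² − 108t + 2867 = 0.
Discriminant: 108² − 4·2867 = 11664 − 11468 = 196; √196 = 14.
q = (108 − 14)/2 = 47, p = (108 + 14)/2 = 61.
Check: 47 · 61 = 2867.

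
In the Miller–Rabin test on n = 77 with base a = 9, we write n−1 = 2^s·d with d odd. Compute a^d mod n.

16

77 − 1 = 76 = 2^2 · 19, so d = 19.
9^1 ≡ 9 (mod 77)
9^2 ≡ 9^2 = 81 ≡ 4 (mod 77)
9^4 ≡ 4^2 = 16 ≡ 16 (mod 77)
9^8 ≡ 16^2 = 256 ≡ 25 (mod 77)
9^16 ≡ 25^2 = 625 ≡ 9 (mod 77)
19 = 16 + 2 + 1 in binary powers of 2.
So 9^19 ≡ 9 · 4 · 9 ≡ 16 (mod 77).
Squaring chain: 16 → 25; never reaches −1, so base 9 is a Miller–Rabin witness that 77 is composite.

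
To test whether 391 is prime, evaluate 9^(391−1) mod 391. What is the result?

9^1 ≡ 9 (mod 391)
9^2 ≡ 9^2 = 81 ≡ 81 (mod 391)
9^4 ≡ 81^2 = 6561 ≡ 305 (mod 391)
9^8 ≡ 305^2 = 93025 ≡ 358 (mod 391)
9^16 ≡ 358^2 = 128164 ≡ 307 (mod 391)
9^32 ≡ 307^2 = 94249 ≡ 18 (mod 391)
9^64 ≡ 18^2 = 324 ≡ 324 (mod 391)
9^128 ≡ 324^2 = 104976 ≡ 188 (mod 391)
9^256 ≡ 188^2 = 35344 ≡ 154 (mod 391)
390 = 256 + 128 + 4 + 2 in binary powers of 2.
So 9^390 ≡ 154 · 188 · 305 · 81 ≡ 123 (mod 391).
Since 123 ≠ 1, base 9 is a Fermat witness: 391 is composite.

123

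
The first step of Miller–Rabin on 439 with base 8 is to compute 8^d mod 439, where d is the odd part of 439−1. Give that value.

439 − 1 = 438 = 2^1 · 219, so d = 219.
8^1 ≡ 8 (mod 439)
8^2 ≡ 8^2 = 64 ≡ 64 (mod 439)
8^4 ≡ 64^2 = 4096 ≡ 145 (mod 439)
8^8 ≡ 145^2 = 21025 ≡ 392 (mod 439)
8^16 ≡ 392^2 = 153664 ≡ 14 (mod 439)
8^32 ≡ 14^2 = 196 ≡ 196 (mod 439)
8^64 ≡ 196^2 = 38416 ≡ 223 (mod 439)
8^128 ≡ 223^2 = 49729 ≡ 122 (mod 439)
219 = 128 + 64 + 16 + 8 + 2 + 1 in binary powers of 2.
So 8^219 ≡ 122 · 223 · 14 · 392 · 64 · 8 ≡ 1 (mod 439).
Since 8^d ≡ 1 (mod 439), base 8 does not prove 439 composite.

1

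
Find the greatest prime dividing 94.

94 = 2 · 47
47 is prime.
So 94 = 2 · 47; the largest prime factor is 47.

47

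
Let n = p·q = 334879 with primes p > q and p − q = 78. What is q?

Since p = q + 78, we have 334879 = q(q + 78), so q² + 78q − 334879 = 0.
Discriminant: 78² + 4·334879 = 6084 + 1339516 = 1345600; √1345600 = 1160.
q = (−78 + 1160)/2 = 541, and p = q + 78 = 619.
Check: 541 · 619 = 334879.

541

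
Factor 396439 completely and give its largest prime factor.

97

396439 = 61 · 6499
6499 = 67 · 97
97 is prime.
So 396439 = 61 · 67 · 97; the largest prime factor is 97.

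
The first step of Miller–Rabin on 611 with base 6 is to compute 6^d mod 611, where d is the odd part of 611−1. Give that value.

611 − 1 = 610 = 2^1 · 305, so d = 305.
6^1 ≡ 6 (mod 611)
6^2 ≡ 6^2 = 36 ≡ 36 (mod 611)
6^4 ≡ 36^2 = 1296 ≡ 74 (mod 611)
6^8 ≡ 74^2 = 5476 ≡ 588 (mod 611)
6^16 ≡ 588^2 = 345744 ≡ 529 (mod 611)
6^32 ≡ 529^2 = 279841 ≡ 3 (mod 611)
6^64 ≡ 3^2 = 9 ≡ 9 (mod 611)
6^128 ≡ 9^2 = 81 ≡ 81 (mod 611)
6^256 ≡ 81^2 = 6561 ≡ 451 (mod 611)
305 = 256 + 32 + 16 + 1 in binary powers of 2.
So 6^305 ≡ 451 · 3 · 529 · 6 ≡ 314 (mod 611).
Squaring chain: 314; never reaches −1, so base 6 is a Miller–Rabin witness that 611 is composite.

314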